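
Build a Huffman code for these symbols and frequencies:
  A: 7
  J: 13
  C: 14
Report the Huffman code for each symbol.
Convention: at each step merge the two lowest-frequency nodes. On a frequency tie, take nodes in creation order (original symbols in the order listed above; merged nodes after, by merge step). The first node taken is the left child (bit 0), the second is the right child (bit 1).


Huffman tree construction:
Step 1: Merge A(7) + J(13) = 20
Step 2: Merge C(14) + (A+J)(20) = 34
Read each symbol's code off the tree from the root (left child = 0, right child = 1).

Codes:
  A: 10 (length 2)
  J: 11 (length 2)
  C: 0 (length 1)
Average code length: 54/34 = 1.5882 bits/symbol


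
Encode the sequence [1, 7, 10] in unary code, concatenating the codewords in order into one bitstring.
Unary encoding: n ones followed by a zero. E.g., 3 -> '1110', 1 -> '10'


Encode each number as n ones followed by a terminating 0:
  1 -> 10 (2 bits)
  7 -> 11111110 (8 bits)
  10 -> 11111111110 (11 bits)
Total length = 2 + 8 + 11 = 21 bits.

Unary([1, 7, 10]) = 101111111011111111110 (21 bits)


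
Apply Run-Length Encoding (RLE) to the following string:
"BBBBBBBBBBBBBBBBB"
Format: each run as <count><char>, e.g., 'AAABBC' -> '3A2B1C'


Scanning runs left to right:
  i=0: run of 'B' x 17 -> '17B'

RLE = 17B


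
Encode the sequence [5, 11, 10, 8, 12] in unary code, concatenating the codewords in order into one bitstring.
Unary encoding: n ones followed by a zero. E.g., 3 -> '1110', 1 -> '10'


Encode each number as n ones followed by a terminating 0:
  5 -> 111110 (6 bits)
  11 -> 111111111110 (12 bits)
  10 -> 11111111110 (11 bits)
  8 -> 111111110 (9 bits)
  12 -> 1111111111110 (13 bits)
Total length = 6 + 12 + 11 + 9 + 13 = 51 bits.

Unary([5, 11, 10, 8, 12]) = 111110111111111110111111111101111111101111111111110 (51 bits)


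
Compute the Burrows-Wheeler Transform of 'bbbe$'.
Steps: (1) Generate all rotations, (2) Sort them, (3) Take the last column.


Rotations (sorted):
  0: $bbbe -> last char: e
  1: bbbe$ -> last char: $
  2: bbe$b -> last char: b
  3: be$bb -> last char: b
  4: e$bbb -> last char: b


BWT = e$bbb


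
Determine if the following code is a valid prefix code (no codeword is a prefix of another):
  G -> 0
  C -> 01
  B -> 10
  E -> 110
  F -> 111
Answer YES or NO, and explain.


Checking each pair (does one codeword prefix another?):
  G='0' vs C='01': prefix -- VIOLATION

NO -- this is NOT a valid prefix code. G (0) is a prefix of C (01).


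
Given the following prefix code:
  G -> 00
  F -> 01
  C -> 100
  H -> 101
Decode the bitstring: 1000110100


Decoding step by step:
Bits 100 -> C
Bits 01 -> F
Bits 101 -> H
Bits 00 -> G


Decoded message: CFHG


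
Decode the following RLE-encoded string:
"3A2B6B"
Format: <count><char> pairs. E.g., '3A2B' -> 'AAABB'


Expanding each <count><char> pair:
  3A -> 'AAA'
  2B -> 'BB'
  6B -> 'BBBBBB'

Decoded = AAABBBBBBBB


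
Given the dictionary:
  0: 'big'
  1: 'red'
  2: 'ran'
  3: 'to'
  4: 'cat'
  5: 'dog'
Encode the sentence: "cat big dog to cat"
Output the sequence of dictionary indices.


Look up each word in the dictionary:
  'cat' -> 4
  'big' -> 0
  'dog' -> 5
  'to' -> 3
  'cat' -> 4

Encoded: [4, 0, 5, 3, 4]


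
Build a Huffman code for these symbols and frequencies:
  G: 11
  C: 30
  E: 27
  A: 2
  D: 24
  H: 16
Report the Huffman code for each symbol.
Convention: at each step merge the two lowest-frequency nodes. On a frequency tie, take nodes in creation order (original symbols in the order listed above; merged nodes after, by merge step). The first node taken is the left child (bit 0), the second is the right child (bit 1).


Huffman tree construction:
Step 1: Merge A(2) + G(11) = 13
Step 2: Merge (A+G)(13) + H(16) = 29
Step 3: Merge D(24) + E(27) = 51
Step 4: Merge ((A+G)+H)(29) + C(30) = 59
Step 5: Merge (D+E)(51) + (((A+G)+H)+C)(59) = 110
Read each symbol's code off the tree from the root (left child = 0, right child = 1).

Codes:
  G: 1001 (length 4)
  C: 11 (length 2)
  E: 01 (length 2)
  A: 1000 (length 4)
  D: 00 (length 2)
  H: 101 (length 3)
Average code length: 262/110 = 2.3818 bits/symbol


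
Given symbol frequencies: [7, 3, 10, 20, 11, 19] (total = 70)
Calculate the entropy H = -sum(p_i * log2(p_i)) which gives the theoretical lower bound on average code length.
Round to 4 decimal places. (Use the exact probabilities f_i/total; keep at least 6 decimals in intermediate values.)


Per-symbol terms -p_i * log2(p_i) with p_i = f_i/70:
  p = 7/70 = 0.100000: log2(p) = -3.321928, -p*log2(p) = 0.332193
  p = 3/70 = 0.042857: log2(p) = -4.544321, -p*log2(p) = 0.194757
  p = 10/70 = 0.142857: log2(p) = -2.807355, -p*log2(p) = 0.401051
  p = 20/70 = 0.285714: log2(p) = -1.807355, -p*log2(p) = 0.516387
  p = 11/70 = 0.157143: log2(p) = -2.669851, -p*log2(p) = 0.419548
  p = 19/70 = 0.271429: log2(p) = -1.881356, -p*log2(p) = 0.510654
H = 0.332193 + 0.194757 + 0.401051 + 0.516387 + 0.419548 + 0.510654 = 2.374590

H = 2.3746 bits/symbol


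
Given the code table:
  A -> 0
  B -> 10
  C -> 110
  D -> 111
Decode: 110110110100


Decoding:
110 -> C
110 -> C
110 -> C
10 -> B
0 -> A


Result: CCCBA


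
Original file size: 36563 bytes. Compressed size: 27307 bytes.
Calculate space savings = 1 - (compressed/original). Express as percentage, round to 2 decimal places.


ratio = compressed/original = 27307/36563 = 0.746848
savings = 1 - ratio = 1 - 0.746848 = 0.253152
as a percentage: 0.253152 * 100 = 25.32%

Space savings = 1 - 27307/36563 = 25.32%


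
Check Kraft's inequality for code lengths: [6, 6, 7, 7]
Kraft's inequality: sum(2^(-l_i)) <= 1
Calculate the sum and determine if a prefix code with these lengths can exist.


Sum = 2^(-6) + 2^(-6) + 2^(-7) + 2^(-7)
    = 0.015625 + 0.015625 + 0.0078125 + 0.0078125
    = 6/128 = 0.046875
Since 0.046875 <= 1, Kraft's inequality IS satisfied.
A prefix code with these lengths CAN exist.

Kraft sum = 0.046875. Satisfied.


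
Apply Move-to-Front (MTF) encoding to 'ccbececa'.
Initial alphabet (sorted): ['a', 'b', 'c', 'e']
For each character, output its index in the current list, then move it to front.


MTF encoding:
'c': index 2 in ['a', 'b', 'c', 'e'] -> ['c', 'a', 'b', 'e']
'c': index 0 in ['c', 'a', 'b', 'e'] -> ['c', 'a', 'b', 'e']
'b': index 2 in ['c', 'a', 'b', 'e'] -> ['b', 'c', 'a', 'e']
'e': index 3 in ['b', 'c', 'a', 'e'] -> ['e', 'b', 'c', 'a']
'c': index 2 in ['e', 'b', 'c', 'a'] -> ['c', 'e', 'b', 'a']
'e': index 1 in ['c', 'e', 'b', 'a'] -> ['e', 'c', 'b', 'a']
'c': index 1 in ['e', 'c', 'b', 'a'] -> ['c', 'e', 'b', 'a']
'a': index 3 in ['c', 'e', 'b', 'a'] -> ['a', 'c', 'e', 'b']


Output: [2, 0, 2, 3, 2, 1, 1, 3]


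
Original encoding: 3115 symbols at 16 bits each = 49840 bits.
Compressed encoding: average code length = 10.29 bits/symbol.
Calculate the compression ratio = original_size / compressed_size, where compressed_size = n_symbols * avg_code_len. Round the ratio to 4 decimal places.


original_size = n_symbols * orig_bits = 3115 * 16 = 49840 bits
compressed_size = n_symbols * avg_code_len = 3115 * 10.29 = 32053.35 bits
ratio = original_size / compressed_size = 49840 / 32053.35 = 1.5549

Compression ratio = 1.5549


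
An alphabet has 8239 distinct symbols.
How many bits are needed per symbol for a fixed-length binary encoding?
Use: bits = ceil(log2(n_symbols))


log2(8239) = 13.0083
Bracket: 2^13 = 8192 < 8239 <= 2^14 = 16384
So ceil(log2(8239)) = 14

bits = ceil(log2(8239)) = ceil(13.0083) = 14 bits


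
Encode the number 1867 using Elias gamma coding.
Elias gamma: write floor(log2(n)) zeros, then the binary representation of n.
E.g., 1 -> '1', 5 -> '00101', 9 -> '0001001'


num_bits = floor(log2(1867)) + 1 = 11
leading_zeros = num_bits - 1 = 10
binary(1867) = 11101001011

Elias gamma(1867) = '0000000000' + '11101001011' = 000000000011101001011 (21 bits)


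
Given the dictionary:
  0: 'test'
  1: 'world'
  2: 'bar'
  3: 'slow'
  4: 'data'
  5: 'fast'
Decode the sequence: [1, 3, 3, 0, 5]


Look up each index in the dictionary:
  1 -> 'world'
  3 -> 'slow'
  3 -> 'slow'
  0 -> 'test'
  5 -> 'fast'

Decoded: "world slow slow test fast"


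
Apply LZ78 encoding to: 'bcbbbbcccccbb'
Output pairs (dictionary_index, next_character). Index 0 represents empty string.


LZ78 encoding steps:
Dictionary: {0: ''}
Step 1: w='' (idx 0), next='b' -> output (0, 'b'), add 'b' as idx 1
Step 2: w='' (idx 0), next='c' -> output (0, 'c'), add 'c' as idx 2
Step 3: w='b' (idx 1), next='b' -> output (1, 'b'), add 'bb' as idx 3
Step 4: w='bb' (idx 3), next='c' -> output (3, 'c'), add 'bbc' as idx 4
Step 5: w='c' (idx 2), next='c' -> output (2, 'c'), add 'cc' as idx 5
Step 6: w='cc' (idx 5), next='b' -> output (5, 'b'), add 'ccb' as idx 6
Step 7: w='b' (idx 1), end of input -> output (1, '')


Encoded: [(0, 'b'), (0, 'c'), (1, 'b'), (3, 'c'), (2, 'c'), (5, 'b'), (1, '')]


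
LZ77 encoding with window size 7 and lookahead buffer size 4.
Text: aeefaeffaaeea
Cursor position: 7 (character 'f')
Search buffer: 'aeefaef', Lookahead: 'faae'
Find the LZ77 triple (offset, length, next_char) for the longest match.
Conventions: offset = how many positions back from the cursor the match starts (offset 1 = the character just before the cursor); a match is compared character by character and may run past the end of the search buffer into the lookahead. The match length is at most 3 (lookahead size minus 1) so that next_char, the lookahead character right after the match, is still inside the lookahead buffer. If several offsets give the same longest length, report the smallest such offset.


Try each offset into the search buffer:
  offset=1 (pos 6, char 'f'): match length 1
  offset=2 (pos 5, char 'e'): match length 0
  offset=3 (pos 4, char 'a'): match length 0
  offset=4 (pos 3, char 'f'): match length 2
  offset=5 (pos 2, char 'e'): match length 0
  offset=6 (pos 1, char 'e'): match length 0
  offset=7 (pos 0, char 'a'): match length 0
Longest match has length 2 at offset 4.
next_char = character at position 7 + 2 = 9 -> 'a'

Best match: offset=4, length=2 (matching 'fa' starting at position 3)
LZ77 triple: (4, 2, 'a')


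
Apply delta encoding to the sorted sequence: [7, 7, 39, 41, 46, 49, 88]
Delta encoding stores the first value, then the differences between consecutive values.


First value: 7
Deltas:
  7 - 7 = 0
  39 - 7 = 32
  41 - 39 = 2
  46 - 41 = 5
  49 - 46 = 3
  88 - 49 = 39


Delta encoded: [7, 0, 32, 2, 5, 3, 39]


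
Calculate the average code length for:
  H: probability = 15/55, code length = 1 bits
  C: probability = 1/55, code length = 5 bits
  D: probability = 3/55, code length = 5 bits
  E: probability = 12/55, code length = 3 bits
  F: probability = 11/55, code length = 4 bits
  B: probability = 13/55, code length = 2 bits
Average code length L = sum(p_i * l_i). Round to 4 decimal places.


Weighted contributions p_i * l_i:
  H: (15/55) * 1 = 15/55
  C: (1/55) * 5 = 5/55
  D: (3/55) * 5 = 15/55
  E: (12/55) * 3 = 36/55
  F: (11/55) * 4 = 44/55
  B: (13/55) * 2 = 26/55
Sum = (15 + 5 + 15 + 36 + 44 + 26)/55 = 141/55

L = 141/55 = 2.5636 bits/symbol


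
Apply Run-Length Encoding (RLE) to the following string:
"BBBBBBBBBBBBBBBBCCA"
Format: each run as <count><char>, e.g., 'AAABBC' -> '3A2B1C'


Scanning runs left to right:
  i=0: run of 'B' x 16 -> '16B'
  i=16: run of 'C' x 2 -> '2C'
  i=18: run of 'A' x 1 -> '1A'

RLE = 16B2C1A


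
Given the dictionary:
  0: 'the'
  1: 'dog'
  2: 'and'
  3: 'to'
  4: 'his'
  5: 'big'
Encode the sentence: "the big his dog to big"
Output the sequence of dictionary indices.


Look up each word in the dictionary:
  'the' -> 0
  'big' -> 5
  'his' -> 4
  'dog' -> 1
  'to' -> 3
  'big' -> 5

Encoded: [0, 5, 4, 1, 3, 5]


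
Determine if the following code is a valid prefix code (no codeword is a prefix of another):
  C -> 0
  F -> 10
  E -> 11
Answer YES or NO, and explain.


Checking each pair (does one codeword prefix another?):
  C='0' vs F='10': no prefix
  C='0' vs E='11': no prefix
  F='10' vs C='0': no prefix
  F='10' vs E='11': no prefix
  E='11' vs C='0': no prefix
  E='11' vs F='10': no prefix
No violation found over all pairs.

YES -- this is a valid prefix code. No codeword is a prefix of any other codeword.


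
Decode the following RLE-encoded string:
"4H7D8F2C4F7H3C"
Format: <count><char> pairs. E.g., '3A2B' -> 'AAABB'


Expanding each <count><char> pair:
  4H -> 'HHHH'
  7D -> 'DDDDDDD'
  8F -> 'FFFFFFFF'
  2C -> 'CC'
  4F -> 'FFFF'
  7H -> 'HHHHHHH'
  3C -> 'CCC'

Decoded = HHHHDDDDDDDFFFFFFFFCCFFFFHHHHHHHCCC


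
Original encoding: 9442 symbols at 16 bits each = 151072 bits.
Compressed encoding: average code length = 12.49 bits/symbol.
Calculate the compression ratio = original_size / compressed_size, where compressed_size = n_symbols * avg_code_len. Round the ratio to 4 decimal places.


original_size = n_symbols * orig_bits = 9442 * 16 = 151072 bits
compressed_size = n_symbols * avg_code_len = 9442 * 12.49 = 117930.58 bits
ratio = original_size / compressed_size = 151072 / 117930.58 = 1.281

Compression ratio = 1.281


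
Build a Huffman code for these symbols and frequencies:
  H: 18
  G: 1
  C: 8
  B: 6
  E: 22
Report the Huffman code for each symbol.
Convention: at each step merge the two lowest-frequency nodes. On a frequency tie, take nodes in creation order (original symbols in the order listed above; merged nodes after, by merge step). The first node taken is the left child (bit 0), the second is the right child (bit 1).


Huffman tree construction:
Step 1: Merge G(1) + B(6) = 7
Step 2: Merge (G+B)(7) + C(8) = 15
Step 3: Merge ((G+B)+C)(15) + H(18) = 33
Step 4: Merge E(22) + (((G+B)+C)+H)(33) = 55
Read each symbol's code off the tree from the root (left child = 0, right child = 1).

Codes:
  H: 11 (length 2)
  G: 1000 (length 4)
  C: 101 (length 3)
  B: 1001 (length 4)
  E: 0 (length 1)
Average code length: 110/55 = 2.0000 bits/symbol


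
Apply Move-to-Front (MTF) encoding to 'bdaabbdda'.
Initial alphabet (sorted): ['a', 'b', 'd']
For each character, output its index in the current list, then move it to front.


MTF encoding:
'b': index 1 in ['a', 'b', 'd'] -> ['b', 'a', 'd']
'd': index 2 in ['b', 'a', 'd'] -> ['d', 'b', 'a']
'a': index 2 in ['d', 'b', 'a'] -> ['a', 'd', 'b']
'a': index 0 in ['a', 'd', 'b'] -> ['a', 'd', 'b']
'b': index 2 in ['a', 'd', 'b'] -> ['b', 'a', 'd']
'b': index 0 in ['b', 'a', 'd'] -> ['b', 'a', 'd']
'd': index 2 in ['b', 'a', 'd'] -> ['d', 'b', 'a']
'd': index 0 in ['d', 'b', 'a'] -> ['d', 'b', 'a']
'a': index 2 in ['d', 'b', 'a'] -> ['a', 'd', 'b']


Output: [1, 2, 2, 0, 2, 0, 2, 0, 2]


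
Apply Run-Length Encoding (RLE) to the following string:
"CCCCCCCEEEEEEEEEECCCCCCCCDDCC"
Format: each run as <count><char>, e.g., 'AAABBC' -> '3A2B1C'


Scanning runs left to right:
  i=0: run of 'C' x 7 -> '7C'
  i=7: run of 'E' x 10 -> '10E'
  i=17: run of 'C' x 8 -> '8C'
  i=25: run of 'D' x 2 -> '2D'
  i=27: run of 'C' x 2 -> '2C'

RLE = 7C10E8C2D2C


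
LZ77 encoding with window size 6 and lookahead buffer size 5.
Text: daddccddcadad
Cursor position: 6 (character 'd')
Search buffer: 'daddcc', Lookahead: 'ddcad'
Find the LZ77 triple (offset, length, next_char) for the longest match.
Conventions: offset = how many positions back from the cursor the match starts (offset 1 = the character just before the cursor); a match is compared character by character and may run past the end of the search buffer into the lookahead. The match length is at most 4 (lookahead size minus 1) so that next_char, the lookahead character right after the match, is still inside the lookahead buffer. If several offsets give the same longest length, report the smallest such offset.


Try each offset into the search buffer:
  offset=1 (pos 5, char 'c'): match length 0
  offset=2 (pos 4, char 'c'): match length 0
  offset=3 (pos 3, char 'd'): match length 1
  offset=4 (pos 2, char 'd'): match length 3
  offset=5 (pos 1, char 'a'): match length 0
  offset=6 (pos 0, char 'd'): match length 1
Longest match has length 3 at offset 4.
next_char = character at position 6 + 3 = 9 -> 'a'

Best match: offset=4, length=3 (matching 'ddc' starting at position 2)
LZ77 triple: (4, 3, 'a')


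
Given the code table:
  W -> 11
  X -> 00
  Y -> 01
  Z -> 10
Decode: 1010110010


Decoding:
10 -> Z
10 -> Z
11 -> W
00 -> X
10 -> Z


Result: ZZWXZ


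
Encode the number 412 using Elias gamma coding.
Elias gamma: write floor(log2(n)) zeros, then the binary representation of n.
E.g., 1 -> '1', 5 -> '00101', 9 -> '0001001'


num_bits = floor(log2(412)) + 1 = 9
leading_zeros = num_bits - 1 = 8
binary(412) = 110011100

Elias gamma(412) = '00000000' + '110011100' = 00000000110011100 (17 bits)


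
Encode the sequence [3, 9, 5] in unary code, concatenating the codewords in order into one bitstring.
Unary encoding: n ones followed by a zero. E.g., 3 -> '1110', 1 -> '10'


Encode each number as n ones followed by a terminating 0:
  3 -> 1110 (4 bits)
  9 -> 1111111110 (10 bits)
  5 -> 111110 (6 bits)
Total length = 4 + 10 + 6 = 20 bits.

Unary([3, 9, 5]) = 11101111111110111110 (20 bits)


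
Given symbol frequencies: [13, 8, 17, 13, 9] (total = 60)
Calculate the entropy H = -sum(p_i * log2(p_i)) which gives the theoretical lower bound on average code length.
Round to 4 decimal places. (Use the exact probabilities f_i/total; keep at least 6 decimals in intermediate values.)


Per-symbol terms -p_i * log2(p_i) with p_i = f_i/60:
  p = 13/60 = 0.216667: log2(p) = -2.206451, -p*log2(p) = 0.478064
  p = 8/60 = 0.133333: log2(p) = -2.906891, -p*log2(p) = 0.387585
  p = 17/60 = 0.283333: log2(p) = -1.819428, -p*log2(p) = 0.515505
  p = 13/60 = 0.216667: log2(p) = -2.206451, -p*log2(p) = 0.478064
  p = 9/60 = 0.150000: log2(p) = -2.736966, -p*log2(p) = 0.410545
H = 0.478064 + 0.387585 + 0.515505 + 0.478064 + 0.410545 = 2.269763

H = 2.2698 bits/symbol


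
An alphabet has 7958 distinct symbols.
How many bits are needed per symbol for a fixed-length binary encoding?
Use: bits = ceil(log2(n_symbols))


log2(7958) = 12.9582
Bracket: 2^12 = 4096 < 7958 <= 2^13 = 8192
So ceil(log2(7958)) = 13

bits = ceil(log2(7958)) = ceil(12.9582) = 13 bits


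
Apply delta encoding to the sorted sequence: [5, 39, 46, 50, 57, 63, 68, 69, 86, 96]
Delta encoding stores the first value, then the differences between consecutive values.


First value: 5
Deltas:
  39 - 5 = 34
  46 - 39 = 7
  50 - 46 = 4
  57 - 50 = 7
  63 - 57 = 6
  68 - 63 = 5
  69 - 68 = 1
  86 - 69 = 17
  96 - 86 = 10


Delta encoded: [5, 34, 7, 4, 7, 6, 5, 1, 17, 10]


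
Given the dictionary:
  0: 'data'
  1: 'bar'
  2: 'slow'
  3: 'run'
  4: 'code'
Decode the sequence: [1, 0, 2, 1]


Look up each index in the dictionary:
  1 -> 'bar'
  0 -> 'data'
  2 -> 'slow'
  1 -> 'bar'

Decoded: "bar data slow bar"


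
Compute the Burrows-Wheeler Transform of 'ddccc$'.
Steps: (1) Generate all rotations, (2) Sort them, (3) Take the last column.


Rotations (sorted):
  0: $ddccc -> last char: c
  1: c$ddcc -> last char: c
  2: cc$ddc -> last char: c
  3: ccc$dd -> last char: d
  4: dccc$d -> last char: d
  5: ddccc$ -> last char: $


BWT = cccdd$


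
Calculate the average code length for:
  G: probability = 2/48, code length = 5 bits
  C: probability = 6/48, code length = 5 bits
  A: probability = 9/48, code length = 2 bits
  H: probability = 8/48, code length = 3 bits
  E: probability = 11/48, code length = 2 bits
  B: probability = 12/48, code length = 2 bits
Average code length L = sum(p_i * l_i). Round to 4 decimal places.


Weighted contributions p_i * l_i:
  G: (2/48) * 5 = 10/48
  C: (6/48) * 5 = 30/48
  A: (9/48) * 2 = 18/48
  H: (8/48) * 3 = 24/48
  E: (11/48) * 2 = 22/48
  B: (12/48) * 2 = 24/48
Sum = (10 + 30 + 18 + 24 + 22 + 24)/48 = 128/48

L = 128/48 = 2.6667 bits/symbol


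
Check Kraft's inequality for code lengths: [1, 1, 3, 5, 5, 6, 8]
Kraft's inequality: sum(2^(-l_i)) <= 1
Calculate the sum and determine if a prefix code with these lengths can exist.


Sum = 2^(-1) + 2^(-1) + 2^(-3) + 2^(-5) + 2^(-5) + 2^(-6) + 2^(-8)
    = 0.5 + 0.5 + 0.125 + 0.03125 + 0.03125 + 0.015625 + 0.00390625
    = 309/256 = 1.20703125
Since 1.20703125 > 1, Kraft's inequality is NOT satisfied.
A prefix code with these lengths CANNOT exist.

Kraft sum = 1.20703125. Not satisfied.


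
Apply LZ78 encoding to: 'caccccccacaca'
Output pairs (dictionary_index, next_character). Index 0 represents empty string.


LZ78 encoding steps:
Dictionary: {0: ''}
Step 1: w='' (idx 0), next='c' -> output (0, 'c'), add 'c' as idx 1
Step 2: w='' (idx 0), next='a' -> output (0, 'a'), add 'a' as idx 2
Step 3: w='c' (idx 1), next='c' -> output (1, 'c'), add 'cc' as idx 3
Step 4: w='cc' (idx 3), next='c' -> output (3, 'c'), add 'ccc' as idx 4
Step 5: w='c' (idx 1), next='a' -> output (1, 'a'), add 'ca' as idx 5
Step 6: w='ca' (idx 5), next='c' -> output (5, 'c'), add 'cac' as idx 6
Step 7: w='a' (idx 2), end of input -> output (2, '')


Encoded: [(0, 'c'), (0, 'a'), (1, 'c'), (3, 'c'), (1, 'a'), (5, 'c'), (2, '')]


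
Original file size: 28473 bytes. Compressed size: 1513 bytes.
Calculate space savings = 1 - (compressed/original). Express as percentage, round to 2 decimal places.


ratio = compressed/original = 1513/28473 = 0.053138
savings = 1 - ratio = 1 - 0.053138 = 0.946862
as a percentage: 0.946862 * 100 = 94.69%

Space savings = 1 - 1513/28473 = 94.69%


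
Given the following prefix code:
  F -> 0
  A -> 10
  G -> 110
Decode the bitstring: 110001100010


Decoding step by step:
Bits 110 -> G
Bits 0 -> F
Bits 0 -> F
Bits 110 -> G
Bits 0 -> F
Bits 0 -> F
Bits 10 -> A


Decoded message: GFFGFFA


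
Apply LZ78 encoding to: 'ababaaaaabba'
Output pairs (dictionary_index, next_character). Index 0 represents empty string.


LZ78 encoding steps:
Dictionary: {0: ''}
Step 1: w='' (idx 0), next='a' -> output (0, 'a'), add 'a' as idx 1
Step 2: w='' (idx 0), next='b' -> output (0, 'b'), add 'b' as idx 2
Step 3: w='a' (idx 1), next='b' -> output (1, 'b'), add 'ab' as idx 3
Step 4: w='a' (idx 1), next='a' -> output (1, 'a'), add 'aa' as idx 4
Step 5: w='aa' (idx 4), next='a' -> output (4, 'a'), add 'aaa' as idx 5
Step 6: w='b' (idx 2), next='b' -> output (2, 'b'), add 'bb' as idx 6
Step 7: w='a' (idx 1), end of input -> output (1, '')


Encoded: [(0, 'a'), (0, 'b'), (1, 'b'), (1, 'a'), (4, 'a'), (2, 'b'), (1, '')]


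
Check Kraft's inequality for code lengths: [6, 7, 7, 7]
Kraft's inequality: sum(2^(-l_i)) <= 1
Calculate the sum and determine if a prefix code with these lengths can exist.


Sum = 2^(-6) + 2^(-7) + 2^(-7) + 2^(-7)
    = 0.015625 + 0.0078125 + 0.0078125 + 0.0078125
    = 5/128 = 0.0390625
Since 0.0390625 <= 1, Kraft's inequality IS satisfied.
A prefix code with these lengths CAN exist.

Kraft sum = 0.0390625. Satisfied.


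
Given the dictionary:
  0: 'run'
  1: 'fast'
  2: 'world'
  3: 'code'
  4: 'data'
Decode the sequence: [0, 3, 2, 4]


Look up each index in the dictionary:
  0 -> 'run'
  3 -> 'code'
  2 -> 'world'
  4 -> 'data'

Decoded: "run code world data"


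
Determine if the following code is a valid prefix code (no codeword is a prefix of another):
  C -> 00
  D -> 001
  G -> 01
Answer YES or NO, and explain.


Checking each pair (does one codeword prefix another?):
  C='00' vs D='001': prefix -- VIOLATION

NO -- this is NOT a valid prefix code. C (00) is a prefix of D (001).


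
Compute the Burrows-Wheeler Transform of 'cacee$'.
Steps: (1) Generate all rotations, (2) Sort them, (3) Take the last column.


Rotations (sorted):
  0: $cacee -> last char: e
  1: acee$c -> last char: c
  2: cacee$ -> last char: $
  3: cee$ca -> last char: a
  4: e$cace -> last char: e
  5: ee$cac -> last char: c


BWT = ec$aec


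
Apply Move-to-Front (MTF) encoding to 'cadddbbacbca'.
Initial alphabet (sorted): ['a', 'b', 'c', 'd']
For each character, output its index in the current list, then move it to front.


MTF encoding:
'c': index 2 in ['a', 'b', 'c', 'd'] -> ['c', 'a', 'b', 'd']
'a': index 1 in ['c', 'a', 'b', 'd'] -> ['a', 'c', 'b', 'd']
'd': index 3 in ['a', 'c', 'b', 'd'] -> ['d', 'a', 'c', 'b']
'd': index 0 in ['d', 'a', 'c', 'b'] -> ['d', 'a', 'c', 'b']
'd': index 0 in ['d', 'a', 'c', 'b'] -> ['d', 'a', 'c', 'b']
'b': index 3 in ['d', 'a', 'c', 'b'] -> ['b', 'd', 'a', 'c']
'b': index 0 in ['b', 'd', 'a', 'c'] -> ['b', 'd', 'a', 'c']
'a': index 2 in ['b', 'd', 'a', 'c'] -> ['a', 'b', 'd', 'c']
'c': index 3 in ['a', 'b', 'd', 'c'] -> ['c', 'a', 'b', 'd']
'b': index 2 in ['c', 'a', 'b', 'd'] -> ['b', 'c', 'a', 'd']
'c': index 1 in ['b', 'c', 'a', 'd'] -> ['c', 'b', 'a', 'd']
'a': index 2 in ['c', 'b', 'a', 'd'] -> ['a', 'c', 'b', 'd']


Output: [2, 1, 3, 0, 0, 3, 0, 2, 3, 2, 1, 2]


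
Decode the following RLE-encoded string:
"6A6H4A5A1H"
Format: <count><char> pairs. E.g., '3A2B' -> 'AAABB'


Expanding each <count><char> pair:
  6A -> 'AAAAAA'
  6H -> 'HHHHHH'
  4A -> 'AAAA'
  5A -> 'AAAAA'
  1H -> 'H'

Decoded = AAAAAAHHHHHHAAAAAAAAAH


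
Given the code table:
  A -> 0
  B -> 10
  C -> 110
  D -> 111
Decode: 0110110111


Decoding:
0 -> A
110 -> C
110 -> C
111 -> D


Result: ACCD


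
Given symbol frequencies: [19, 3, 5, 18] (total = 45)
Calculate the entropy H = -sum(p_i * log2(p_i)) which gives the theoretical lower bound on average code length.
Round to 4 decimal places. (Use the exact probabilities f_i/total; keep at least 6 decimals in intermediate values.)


Per-symbol terms -p_i * log2(p_i) with p_i = f_i/45:
  p = 19/45 = 0.422222: log2(p) = -1.243926, -p*log2(p) = 0.525213
  p = 3/45 = 0.066667: log2(p) = -3.906891, -p*log2(p) = 0.260459
  p = 5/45 = 0.111111: log2(p) = -3.169925, -p*log2(p) = 0.352214
  p = 18/45 = 0.400000: log2(p) = -1.321928, -p*log2(p) = 0.528771
H = 0.525213 + 0.260459 + 0.352214 + 0.528771 = 1.666657

H = 1.6667 bits/symbol


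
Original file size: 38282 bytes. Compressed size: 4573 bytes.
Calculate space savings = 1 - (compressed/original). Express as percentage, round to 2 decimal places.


ratio = compressed/original = 4573/38282 = 0.119456
savings = 1 - ratio = 1 - 0.119456 = 0.880544
as a percentage: 0.880544 * 100 = 88.05%

Space savings = 1 - 4573/38282 = 88.05%


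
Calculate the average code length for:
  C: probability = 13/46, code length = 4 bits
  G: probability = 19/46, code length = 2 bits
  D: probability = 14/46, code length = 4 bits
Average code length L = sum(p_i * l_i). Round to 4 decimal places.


Weighted contributions p_i * l_i:
  C: (13/46) * 4 = 52/46
  G: (19/46) * 2 = 38/46
  D: (14/46) * 4 = 56/46
Sum = (52 + 38 + 56)/46 = 146/46

L = 146/46 = 3.1739 bits/symbol


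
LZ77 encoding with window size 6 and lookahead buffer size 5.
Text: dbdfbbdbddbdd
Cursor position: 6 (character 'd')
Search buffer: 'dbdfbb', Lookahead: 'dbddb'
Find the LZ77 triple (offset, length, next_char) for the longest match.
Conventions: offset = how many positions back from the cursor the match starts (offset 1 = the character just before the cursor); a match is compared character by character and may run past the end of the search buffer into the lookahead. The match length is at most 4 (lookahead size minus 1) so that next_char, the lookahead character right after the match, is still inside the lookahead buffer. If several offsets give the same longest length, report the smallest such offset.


Try each offset into the search buffer:
  offset=1 (pos 5, char 'b'): match length 0
  offset=2 (pos 4, char 'b'): match length 0
  offset=3 (pos 3, char 'f'): match length 0
  offset=4 (pos 2, char 'd'): match length 1
  offset=5 (pos 1, char 'b'): match length 0
  offset=6 (pos 0, char 'd'): match length 3
Longest match has length 3 at offset 6.
next_char = character at position 6 + 3 = 9 -> 'd'

Best match: offset=6, length=3 (matching 'dbd' starting at position 0)
LZ77 triple: (6, 3, 'd')


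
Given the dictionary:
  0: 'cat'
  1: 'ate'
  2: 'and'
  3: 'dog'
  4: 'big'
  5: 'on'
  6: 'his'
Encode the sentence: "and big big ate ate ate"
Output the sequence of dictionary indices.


Look up each word in the dictionary:
  'and' -> 2
  'big' -> 4
  'big' -> 4
  'ate' -> 1
  'ate' -> 1
  'ate' -> 1

Encoded: [2, 4, 4, 1, 1, 1]


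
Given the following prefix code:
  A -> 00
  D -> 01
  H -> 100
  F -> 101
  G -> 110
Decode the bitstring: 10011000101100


Decoding step by step:
Bits 100 -> H
Bits 110 -> G
Bits 00 -> A
Bits 101 -> F
Bits 100 -> H


Decoded message: HGAFH


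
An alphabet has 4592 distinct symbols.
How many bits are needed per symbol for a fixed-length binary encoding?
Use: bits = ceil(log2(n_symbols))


log2(4592) = 12.1649
Bracket: 2^12 = 4096 < 4592 <= 2^13 = 8192
So ceil(log2(4592)) = 13

bits = ceil(log2(4592)) = ceil(12.1649) = 13 bits


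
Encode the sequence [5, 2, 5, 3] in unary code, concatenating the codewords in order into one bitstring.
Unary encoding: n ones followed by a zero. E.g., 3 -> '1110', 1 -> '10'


Encode each number as n ones followed by a terminating 0:
  5 -> 111110 (6 bits)
  2 -> 110 (3 bits)
  5 -> 111110 (6 bits)
  3 -> 1110 (4 bits)
Total length = 6 + 3 + 6 + 4 = 19 bits.

Unary([5, 2, 5, 3]) = 1111101101111101110 (19 bits)


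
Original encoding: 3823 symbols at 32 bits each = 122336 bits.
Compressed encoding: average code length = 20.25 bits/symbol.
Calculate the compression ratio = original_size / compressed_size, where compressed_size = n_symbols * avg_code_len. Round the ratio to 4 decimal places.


original_size = n_symbols * orig_bits = 3823 * 32 = 122336 bits
compressed_size = n_symbols * avg_code_len = 3823 * 20.25 = 77415.75 bits
ratio = original_size / compressed_size = 122336 / 77415.75 = 1.5802

Compression ratio = 1.5802


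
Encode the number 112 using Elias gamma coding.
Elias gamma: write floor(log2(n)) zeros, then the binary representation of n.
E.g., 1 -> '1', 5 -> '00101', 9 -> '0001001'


num_bits = floor(log2(112)) + 1 = 7
leading_zeros = num_bits - 1 = 6
binary(112) = 1110000

Elias gamma(112) = '000000' + '1110000' = 0000001110000 (13 bits)


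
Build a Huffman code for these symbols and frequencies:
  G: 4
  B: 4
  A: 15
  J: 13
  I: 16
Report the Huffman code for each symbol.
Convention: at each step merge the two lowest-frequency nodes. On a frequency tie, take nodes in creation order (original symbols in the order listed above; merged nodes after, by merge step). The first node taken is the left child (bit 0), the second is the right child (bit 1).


Huffman tree construction:
Step 1: Merge G(4) + B(4) = 8
Step 2: Merge (G+B)(8) + J(13) = 21
Step 3: Merge A(15) + I(16) = 31
Step 4: Merge ((G+B)+J)(21) + (A+I)(31) = 52
Read each symbol's code off the tree from the root (left child = 0, right child = 1).

Codes:
  G: 000 (length 3)
  B: 001 (length 3)
  A: 10 (length 2)
  J: 01 (length 2)
  I: 11 (length 2)
Average code length: 112/52 = 2.1538 bits/symbol


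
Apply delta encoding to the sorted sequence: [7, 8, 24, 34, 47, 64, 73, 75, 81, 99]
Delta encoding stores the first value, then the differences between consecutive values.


First value: 7
Deltas:
  8 - 7 = 1
  24 - 8 = 16
  34 - 24 = 10
  47 - 34 = 13
  64 - 47 = 17
  73 - 64 = 9
  75 - 73 = 2
  81 - 75 = 6
  99 - 81 = 18


Delta encoded: [7, 1, 16, 10, 13, 17, 9, 2, 6, 18]


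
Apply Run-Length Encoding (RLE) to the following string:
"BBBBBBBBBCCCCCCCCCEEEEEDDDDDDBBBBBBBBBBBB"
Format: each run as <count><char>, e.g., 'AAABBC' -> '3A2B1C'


Scanning runs left to right:
  i=0: run of 'B' x 9 -> '9B'
  i=9: run of 'C' x 9 -> '9C'
  i=18: run of 'E' x 5 -> '5E'
  i=23: run of 'D' x 6 -> '6D'
  i=29: run of 'B' x 12 -> '12B'

RLE = 9B9C5E6D12B


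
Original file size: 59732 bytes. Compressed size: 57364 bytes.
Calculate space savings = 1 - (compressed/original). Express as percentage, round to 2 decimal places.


ratio = compressed/original = 57364/59732 = 0.960356
savings = 1 - ratio = 1 - 0.960356 = 0.039644
as a percentage: 0.039644 * 100 = 3.96%

Space savings = 1 - 57364/59732 = 3.96%


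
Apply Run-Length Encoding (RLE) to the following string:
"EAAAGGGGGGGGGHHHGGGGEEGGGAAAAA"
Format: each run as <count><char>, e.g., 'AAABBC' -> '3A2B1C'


Scanning runs left to right:
  i=0: run of 'E' x 1 -> '1E'
  i=1: run of 'A' x 3 -> '3A'
  i=4: run of 'G' x 9 -> '9G'
  i=13: run of 'H' x 3 -> '3H'
  i=16: run of 'G' x 4 -> '4G'
  i=20: run of 'E' x 2 -> '2E'
  i=22: run of 'G' x 3 -> '3G'
  i=25: run of 'A' x 5 -> '5A'

RLE = 1E3A9G3H4G2E3G5A


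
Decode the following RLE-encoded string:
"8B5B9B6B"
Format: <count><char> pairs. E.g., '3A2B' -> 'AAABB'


Expanding each <count><char> pair:
  8B -> 'BBBBBBBB'
  5B -> 'BBBBB'
  9B -> 'BBBBBBBBB'
  6B -> 'BBBBBB'

Decoded = BBBBBBBBBBBBBBBBBBBBBBBBBBBB


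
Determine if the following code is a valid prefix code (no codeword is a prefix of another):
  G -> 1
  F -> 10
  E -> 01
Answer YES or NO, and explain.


Checking each pair (does one codeword prefix another?):
  G='1' vs F='10': prefix -- VIOLATION

NO -- this is NOT a valid prefix code. G (1) is a prefix of F (10).


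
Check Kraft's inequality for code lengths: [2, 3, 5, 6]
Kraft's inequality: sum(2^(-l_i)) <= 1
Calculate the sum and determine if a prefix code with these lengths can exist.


Sum = 2^(-2) + 2^(-3) + 2^(-5) + 2^(-6)
    = 0.25 + 0.125 + 0.03125 + 0.015625
    = 27/64 = 0.421875
Since 0.421875 <= 1, Kraft's inequality IS satisfied.
A prefix code with these lengths CAN exist.

Kraft sum = 0.421875. Satisfied.


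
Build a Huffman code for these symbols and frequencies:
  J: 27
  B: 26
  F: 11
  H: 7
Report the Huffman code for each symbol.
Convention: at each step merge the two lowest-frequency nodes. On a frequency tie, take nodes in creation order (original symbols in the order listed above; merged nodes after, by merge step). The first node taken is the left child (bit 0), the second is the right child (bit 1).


Huffman tree construction:
Step 1: Merge H(7) + F(11) = 18
Step 2: Merge (H+F)(18) + B(26) = 44
Step 3: Merge J(27) + ((H+F)+B)(44) = 71
Read each symbol's code off the tree from the root (left child = 0, right child = 1).

Codes:
  J: 0 (length 1)
  B: 11 (length 2)
  F: 101 (length 3)
  H: 100 (length 3)
Average code length: 133/71 = 1.8732 bits/symbol


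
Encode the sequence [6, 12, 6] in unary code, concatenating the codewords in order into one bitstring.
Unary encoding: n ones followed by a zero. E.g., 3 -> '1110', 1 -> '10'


Encode each number as n ones followed by a terminating 0:
  6 -> 1111110 (7 bits)
  12 -> 1111111111110 (13 bits)
  6 -> 1111110 (7 bits)
Total length = 7 + 13 + 7 = 27 bits.

Unary([6, 12, 6]) = 111111011111111111101111110 (27 bits)


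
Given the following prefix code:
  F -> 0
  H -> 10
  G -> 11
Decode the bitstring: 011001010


Decoding step by step:
Bits 0 -> F
Bits 11 -> G
Bits 0 -> F
Bits 0 -> F
Bits 10 -> H
Bits 10 -> H


Decoded message: FGFFHH


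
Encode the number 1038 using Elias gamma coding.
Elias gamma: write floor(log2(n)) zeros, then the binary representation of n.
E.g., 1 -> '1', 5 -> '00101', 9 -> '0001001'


num_bits = floor(log2(1038)) + 1 = 11
leading_zeros = num_bits - 1 = 10
binary(1038) = 10000001110

Elias gamma(1038) = '0000000000' + '10000001110' = 000000000010000001110 (21 bits)


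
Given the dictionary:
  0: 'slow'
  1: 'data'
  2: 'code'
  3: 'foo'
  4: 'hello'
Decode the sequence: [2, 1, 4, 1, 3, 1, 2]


Look up each index in the dictionary:
  2 -> 'code'
  1 -> 'data'
  4 -> 'hello'
  1 -> 'data'
  3 -> 'foo'
  1 -> 'data'
  2 -> 'code'

Decoded: "code data hello data foo data code"


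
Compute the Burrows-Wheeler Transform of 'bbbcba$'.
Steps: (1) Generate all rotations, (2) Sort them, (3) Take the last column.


Rotations (sorted):
  0: $bbbcba -> last char: a
  1: a$bbbcb -> last char: b
  2: ba$bbbc -> last char: c
  3: bbbcba$ -> last char: $
  4: bbcba$b -> last char: b
  5: bcba$bb -> last char: b
  6: cba$bbb -> last char: b


BWT = abc$bbb


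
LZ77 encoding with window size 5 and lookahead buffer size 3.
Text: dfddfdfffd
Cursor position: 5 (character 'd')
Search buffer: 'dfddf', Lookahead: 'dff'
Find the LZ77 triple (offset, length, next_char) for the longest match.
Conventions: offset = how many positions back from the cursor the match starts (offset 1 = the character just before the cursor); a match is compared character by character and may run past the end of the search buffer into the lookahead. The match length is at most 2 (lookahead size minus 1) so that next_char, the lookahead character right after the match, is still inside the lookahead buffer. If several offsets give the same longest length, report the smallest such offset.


Try each offset into the search buffer:
  offset=1 (pos 4, char 'f'): match length 0
  offset=2 (pos 3, char 'd'): match length 2
  offset=3 (pos 2, char 'd'): match length 1
  offset=4 (pos 1, char 'f'): match length 0
  offset=5 (pos 0, char 'd'): match length 2
Longest match has length 2, found at offsets 2, 5; take the smallest, offset 2.
next_char = character at position 5 + 2 = 7 -> 'f'

Best match: offset=2, length=2 (matching 'df' starting at position 3)
LZ77 triple: (2, 2, 'f')


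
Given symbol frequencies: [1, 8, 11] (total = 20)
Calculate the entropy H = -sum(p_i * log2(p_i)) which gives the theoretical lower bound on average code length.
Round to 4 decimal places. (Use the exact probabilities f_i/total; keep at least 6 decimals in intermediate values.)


Per-symbol terms -p_i * log2(p_i) with p_i = f_i/20:
  p = 1/20 = 0.050000: log2(p) = -4.321928, -p*log2(p) = 0.216096
  p = 8/20 = 0.400000: log2(p) = -1.321928, -p*log2(p) = 0.528771
  p = 11/20 = 0.550000: log2(p) = -0.862496, -p*log2(p) = 0.474373
H = 0.216096 + 0.528771 + 0.474373 = 1.219240

H = 1.2192 bits/symbol


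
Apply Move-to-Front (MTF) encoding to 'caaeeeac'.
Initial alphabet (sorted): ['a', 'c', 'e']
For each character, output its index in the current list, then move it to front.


MTF encoding:
'c': index 1 in ['a', 'c', 'e'] -> ['c', 'a', 'e']
'a': index 1 in ['c', 'a', 'e'] -> ['a', 'c', 'e']
'a': index 0 in ['a', 'c', 'e'] -> ['a', 'c', 'e']
'e': index 2 in ['a', 'c', 'e'] -> ['e', 'a', 'c']
'e': index 0 in ['e', 'a', 'c'] -> ['e', 'a', 'c']
'e': index 0 in ['e', 'a', 'c'] -> ['e', 'a', 'c']
'a': index 1 in ['e', 'a', 'c'] -> ['a', 'e', 'c']
'c': index 2 in ['a', 'e', 'c'] -> ['c', 'a', 'e']


Output: [1, 1, 0, 2, 0, 0, 1, 2]


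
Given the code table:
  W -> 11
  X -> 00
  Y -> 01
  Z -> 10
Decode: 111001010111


Decoding:
11 -> W
10 -> Z
01 -> Y
01 -> Y
01 -> Y
11 -> W


Result: WZYYYW


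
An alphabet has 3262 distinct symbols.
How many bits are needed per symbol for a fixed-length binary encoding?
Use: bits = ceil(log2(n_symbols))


log2(3262) = 11.6715
Bracket: 2^11 = 2048 < 3262 <= 2^12 = 4096
So ceil(log2(3262)) = 12

bits = ceil(log2(3262)) = ceil(11.6715) = 12 bits


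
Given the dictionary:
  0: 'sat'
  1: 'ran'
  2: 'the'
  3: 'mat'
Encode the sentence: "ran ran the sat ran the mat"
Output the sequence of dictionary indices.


Look up each word in the dictionary:
  'ran' -> 1
  'ran' -> 1
  'the' -> 2
  'sat' -> 0
  'ran' -> 1
  'the' -> 2
  'mat' -> 3

Encoded: [1, 1, 2, 0, 1, 2, 3]


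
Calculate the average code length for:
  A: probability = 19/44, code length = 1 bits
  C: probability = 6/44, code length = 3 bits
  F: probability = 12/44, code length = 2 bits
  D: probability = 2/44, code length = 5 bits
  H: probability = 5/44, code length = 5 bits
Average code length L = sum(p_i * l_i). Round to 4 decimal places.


Weighted contributions p_i * l_i:
  A: (19/44) * 1 = 19/44
  C: (6/44) * 3 = 18/44
  F: (12/44) * 2 = 24/44
  D: (2/44) * 5 = 10/44
  H: (5/44) * 5 = 25/44
Sum = (19 + 18 + 24 + 10 + 25)/44 = 96/44

L = 96/44 = 2.1818 bits/symbol


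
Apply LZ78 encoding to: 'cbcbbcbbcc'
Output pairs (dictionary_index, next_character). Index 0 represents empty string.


LZ78 encoding steps:
Dictionary: {0: ''}
Step 1: w='' (idx 0), next='c' -> output (0, 'c'), add 'c' as idx 1
Step 2: w='' (idx 0), next='b' -> output (0, 'b'), add 'b' as idx 2
Step 3: w='c' (idx 1), next='b' -> output (1, 'b'), add 'cb' as idx 3
Step 4: w='b' (idx 2), next='c' -> output (2, 'c'), add 'bc' as idx 4
Step 5: w='b' (idx 2), next='b' -> output (2, 'b'), add 'bb' as idx 5
Step 6: w='c' (idx 1), next='c' -> output (1, 'c'), add 'cc' as idx 6


Encoded: [(0, 'c'), (0, 'b'), (1, 'b'), (2, 'c'), (2, 'b'), (1, 'c')]
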